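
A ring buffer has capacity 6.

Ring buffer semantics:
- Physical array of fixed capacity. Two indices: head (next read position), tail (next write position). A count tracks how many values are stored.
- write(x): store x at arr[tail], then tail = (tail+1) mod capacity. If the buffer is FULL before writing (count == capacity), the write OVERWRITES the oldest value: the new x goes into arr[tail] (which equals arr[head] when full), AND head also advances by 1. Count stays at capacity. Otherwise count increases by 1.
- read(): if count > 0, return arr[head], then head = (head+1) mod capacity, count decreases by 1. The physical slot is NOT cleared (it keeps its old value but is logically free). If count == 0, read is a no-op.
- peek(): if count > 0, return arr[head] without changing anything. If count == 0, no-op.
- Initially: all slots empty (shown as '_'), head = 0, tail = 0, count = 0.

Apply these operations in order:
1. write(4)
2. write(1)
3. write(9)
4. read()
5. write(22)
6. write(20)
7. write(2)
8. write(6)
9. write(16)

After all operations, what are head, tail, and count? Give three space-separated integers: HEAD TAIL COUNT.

After op 1 (write(4)): arr=[4 _ _ _ _ _] head=0 tail=1 count=1
After op 2 (write(1)): arr=[4 1 _ _ _ _] head=0 tail=2 count=2
After op 3 (write(9)): arr=[4 1 9 _ _ _] head=0 tail=3 count=3
After op 4 (read()): arr=[4 1 9 _ _ _] head=1 tail=3 count=2
After op 5 (write(22)): arr=[4 1 9 22 _ _] head=1 tail=4 count=3
After op 6 (write(20)): arr=[4 1 9 22 20 _] head=1 tail=5 count=4
After op 7 (write(2)): arr=[4 1 9 22 20 2] head=1 tail=0 count=5
After op 8 (write(6)): arr=[6 1 9 22 20 2] head=1 tail=1 count=6
After op 9 (write(16)): arr=[6 16 9 22 20 2] head=2 tail=2 count=6

Answer: 2 2 6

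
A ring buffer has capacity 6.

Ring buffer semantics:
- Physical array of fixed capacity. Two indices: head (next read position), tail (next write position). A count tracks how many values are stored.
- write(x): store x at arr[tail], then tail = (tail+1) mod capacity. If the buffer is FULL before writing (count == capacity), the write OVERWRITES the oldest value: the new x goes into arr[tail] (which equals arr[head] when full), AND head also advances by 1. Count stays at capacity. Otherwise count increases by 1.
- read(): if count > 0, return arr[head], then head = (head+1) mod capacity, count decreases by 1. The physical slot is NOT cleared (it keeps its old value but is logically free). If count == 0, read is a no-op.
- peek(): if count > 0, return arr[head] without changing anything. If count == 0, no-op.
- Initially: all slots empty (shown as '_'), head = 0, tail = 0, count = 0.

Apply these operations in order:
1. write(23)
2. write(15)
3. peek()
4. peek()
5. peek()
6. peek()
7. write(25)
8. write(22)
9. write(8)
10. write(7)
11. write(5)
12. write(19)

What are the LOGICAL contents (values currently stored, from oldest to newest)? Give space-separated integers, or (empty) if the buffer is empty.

After op 1 (write(23)): arr=[23 _ _ _ _ _] head=0 tail=1 count=1
After op 2 (write(15)): arr=[23 15 _ _ _ _] head=0 tail=2 count=2
After op 3 (peek()): arr=[23 15 _ _ _ _] head=0 tail=2 count=2
After op 4 (peek()): arr=[23 15 _ _ _ _] head=0 tail=2 count=2
After op 5 (peek()): arr=[23 15 _ _ _ _] head=0 tail=2 count=2
After op 6 (peek()): arr=[23 15 _ _ _ _] head=0 tail=2 count=2
After op 7 (write(25)): arr=[23 15 25 _ _ _] head=0 tail=3 count=3
After op 8 (write(22)): arr=[23 15 25 22 _ _] head=0 tail=4 count=4
After op 9 (write(8)): arr=[23 15 25 22 8 _] head=0 tail=5 count=5
After op 10 (write(7)): arr=[23 15 25 22 8 7] head=0 tail=0 count=6
After op 11 (write(5)): arr=[5 15 25 22 8 7] head=1 tail=1 count=6
After op 12 (write(19)): arr=[5 19 25 22 8 7] head=2 tail=2 count=6

Answer: 25 22 8 7 5 19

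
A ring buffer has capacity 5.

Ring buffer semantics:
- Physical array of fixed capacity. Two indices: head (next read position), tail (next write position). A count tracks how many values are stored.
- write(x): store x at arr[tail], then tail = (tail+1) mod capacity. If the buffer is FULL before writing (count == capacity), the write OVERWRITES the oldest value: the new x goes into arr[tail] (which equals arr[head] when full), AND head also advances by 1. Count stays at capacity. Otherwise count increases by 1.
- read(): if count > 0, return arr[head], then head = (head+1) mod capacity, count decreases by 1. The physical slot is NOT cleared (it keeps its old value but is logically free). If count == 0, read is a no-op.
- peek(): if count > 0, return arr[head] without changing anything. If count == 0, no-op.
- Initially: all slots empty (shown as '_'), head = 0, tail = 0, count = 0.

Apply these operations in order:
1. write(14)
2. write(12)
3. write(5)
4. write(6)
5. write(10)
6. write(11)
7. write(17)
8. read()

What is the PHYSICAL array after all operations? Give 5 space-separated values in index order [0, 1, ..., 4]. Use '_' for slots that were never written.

Answer: 11 17 5 6 10

Derivation:
After op 1 (write(14)): arr=[14 _ _ _ _] head=0 tail=1 count=1
After op 2 (write(12)): arr=[14 12 _ _ _] head=0 tail=2 count=2
After op 3 (write(5)): arr=[14 12 5 _ _] head=0 tail=3 count=3
After op 4 (write(6)): arr=[14 12 5 6 _] head=0 tail=4 count=4
After op 5 (write(10)): arr=[14 12 5 6 10] head=0 tail=0 count=5
After op 6 (write(11)): arr=[11 12 5 6 10] head=1 tail=1 count=5
After op 7 (write(17)): arr=[11 17 5 6 10] head=2 tail=2 count=5
After op 8 (read()): arr=[11 17 5 6 10] head=3 tail=2 count=4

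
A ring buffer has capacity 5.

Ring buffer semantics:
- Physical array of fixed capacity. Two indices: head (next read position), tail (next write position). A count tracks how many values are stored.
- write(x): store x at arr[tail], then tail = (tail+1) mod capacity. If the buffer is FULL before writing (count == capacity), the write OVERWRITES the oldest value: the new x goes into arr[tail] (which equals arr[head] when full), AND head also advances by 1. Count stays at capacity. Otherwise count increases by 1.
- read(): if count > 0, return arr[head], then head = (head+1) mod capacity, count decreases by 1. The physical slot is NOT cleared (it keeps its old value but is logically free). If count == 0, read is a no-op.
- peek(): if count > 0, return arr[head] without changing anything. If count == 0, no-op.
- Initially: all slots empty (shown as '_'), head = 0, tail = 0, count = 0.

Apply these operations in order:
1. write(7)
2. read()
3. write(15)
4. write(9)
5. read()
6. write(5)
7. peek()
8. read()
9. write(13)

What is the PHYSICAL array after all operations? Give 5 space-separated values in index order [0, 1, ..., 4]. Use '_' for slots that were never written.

After op 1 (write(7)): arr=[7 _ _ _ _] head=0 tail=1 count=1
After op 2 (read()): arr=[7 _ _ _ _] head=1 tail=1 count=0
After op 3 (write(15)): arr=[7 15 _ _ _] head=1 tail=2 count=1
After op 4 (write(9)): arr=[7 15 9 _ _] head=1 tail=3 count=2
After op 5 (read()): arr=[7 15 9 _ _] head=2 tail=3 count=1
After op 6 (write(5)): arr=[7 15 9 5 _] head=2 tail=4 count=2
After op 7 (peek()): arr=[7 15 9 5 _] head=2 tail=4 count=2
After op 8 (read()): arr=[7 15 9 5 _] head=3 tail=4 count=1
After op 9 (write(13)): arr=[7 15 9 5 13] head=3 tail=0 count=2

Answer: 7 15 9 5 13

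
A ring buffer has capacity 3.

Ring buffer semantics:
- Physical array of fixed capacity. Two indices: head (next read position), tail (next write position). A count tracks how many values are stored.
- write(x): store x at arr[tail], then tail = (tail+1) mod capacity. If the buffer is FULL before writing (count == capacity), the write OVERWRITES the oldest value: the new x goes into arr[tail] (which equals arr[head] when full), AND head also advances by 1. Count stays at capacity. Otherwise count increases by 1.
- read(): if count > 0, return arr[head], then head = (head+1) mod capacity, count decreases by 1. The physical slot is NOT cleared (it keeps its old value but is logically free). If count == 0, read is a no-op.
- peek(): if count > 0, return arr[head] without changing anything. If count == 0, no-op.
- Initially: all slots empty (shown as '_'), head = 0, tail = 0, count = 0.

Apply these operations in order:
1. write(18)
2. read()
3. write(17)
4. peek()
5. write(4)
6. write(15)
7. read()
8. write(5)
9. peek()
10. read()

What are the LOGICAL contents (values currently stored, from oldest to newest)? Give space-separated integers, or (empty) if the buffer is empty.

Answer: 15 5

Derivation:
After op 1 (write(18)): arr=[18 _ _] head=0 tail=1 count=1
After op 2 (read()): arr=[18 _ _] head=1 tail=1 count=0
After op 3 (write(17)): arr=[18 17 _] head=1 tail=2 count=1
After op 4 (peek()): arr=[18 17 _] head=1 tail=2 count=1
After op 5 (write(4)): arr=[18 17 4] head=1 tail=0 count=2
After op 6 (write(15)): arr=[15 17 4] head=1 tail=1 count=3
After op 7 (read()): arr=[15 17 4] head=2 tail=1 count=2
After op 8 (write(5)): arr=[15 5 4] head=2 tail=2 count=3
After op 9 (peek()): arr=[15 5 4] head=2 tail=2 count=3
After op 10 (read()): arr=[15 5 4] head=0 tail=2 count=2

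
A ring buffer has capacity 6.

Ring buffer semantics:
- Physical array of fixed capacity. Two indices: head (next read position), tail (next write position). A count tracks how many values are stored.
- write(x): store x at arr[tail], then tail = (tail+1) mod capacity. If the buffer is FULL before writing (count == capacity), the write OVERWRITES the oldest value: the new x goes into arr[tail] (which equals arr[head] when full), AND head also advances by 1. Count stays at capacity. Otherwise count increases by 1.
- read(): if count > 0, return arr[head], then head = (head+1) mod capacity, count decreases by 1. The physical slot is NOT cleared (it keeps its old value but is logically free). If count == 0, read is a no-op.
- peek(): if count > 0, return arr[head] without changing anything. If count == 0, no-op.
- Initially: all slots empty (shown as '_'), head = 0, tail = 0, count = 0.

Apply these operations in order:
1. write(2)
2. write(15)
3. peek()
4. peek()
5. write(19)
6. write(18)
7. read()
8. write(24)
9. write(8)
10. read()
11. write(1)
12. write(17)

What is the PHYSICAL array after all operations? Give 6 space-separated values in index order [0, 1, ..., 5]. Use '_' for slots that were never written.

After op 1 (write(2)): arr=[2 _ _ _ _ _] head=0 tail=1 count=1
After op 2 (write(15)): arr=[2 15 _ _ _ _] head=0 tail=2 count=2
After op 3 (peek()): arr=[2 15 _ _ _ _] head=0 tail=2 count=2
After op 4 (peek()): arr=[2 15 _ _ _ _] head=0 tail=2 count=2
After op 5 (write(19)): arr=[2 15 19 _ _ _] head=0 tail=3 count=3
After op 6 (write(18)): arr=[2 15 19 18 _ _] head=0 tail=4 count=4
After op 7 (read()): arr=[2 15 19 18 _ _] head=1 tail=4 count=3
After op 8 (write(24)): arr=[2 15 19 18 24 _] head=1 tail=5 count=4
After op 9 (write(8)): arr=[2 15 19 18 24 8] head=1 tail=0 count=5
After op 10 (read()): arr=[2 15 19 18 24 8] head=2 tail=0 count=4
After op 11 (write(1)): arr=[1 15 19 18 24 8] head=2 tail=1 count=5
After op 12 (write(17)): arr=[1 17 19 18 24 8] head=2 tail=2 count=6

Answer: 1 17 19 18 24 8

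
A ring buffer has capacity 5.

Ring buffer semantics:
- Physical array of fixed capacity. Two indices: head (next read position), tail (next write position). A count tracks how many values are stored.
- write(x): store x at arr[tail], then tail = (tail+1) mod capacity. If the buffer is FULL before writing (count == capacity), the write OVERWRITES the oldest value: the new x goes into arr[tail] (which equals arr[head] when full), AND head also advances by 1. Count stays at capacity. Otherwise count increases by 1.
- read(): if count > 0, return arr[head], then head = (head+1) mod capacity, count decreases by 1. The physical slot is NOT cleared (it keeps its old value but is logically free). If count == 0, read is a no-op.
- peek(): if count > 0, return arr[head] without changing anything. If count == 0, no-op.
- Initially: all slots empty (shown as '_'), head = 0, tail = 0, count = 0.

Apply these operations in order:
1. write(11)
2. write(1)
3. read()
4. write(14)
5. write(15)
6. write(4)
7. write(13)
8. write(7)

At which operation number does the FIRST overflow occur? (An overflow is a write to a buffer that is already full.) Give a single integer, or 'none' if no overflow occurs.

Answer: 8

Derivation:
After op 1 (write(11)): arr=[11 _ _ _ _] head=0 tail=1 count=1
After op 2 (write(1)): arr=[11 1 _ _ _] head=0 tail=2 count=2
After op 3 (read()): arr=[11 1 _ _ _] head=1 tail=2 count=1
After op 4 (write(14)): arr=[11 1 14 _ _] head=1 tail=3 count=2
After op 5 (write(15)): arr=[11 1 14 15 _] head=1 tail=4 count=3
After op 6 (write(4)): arr=[11 1 14 15 4] head=1 tail=0 count=4
After op 7 (write(13)): arr=[13 1 14 15 4] head=1 tail=1 count=5
After op 8 (write(7)): arr=[13 7 14 15 4] head=2 tail=2 count=5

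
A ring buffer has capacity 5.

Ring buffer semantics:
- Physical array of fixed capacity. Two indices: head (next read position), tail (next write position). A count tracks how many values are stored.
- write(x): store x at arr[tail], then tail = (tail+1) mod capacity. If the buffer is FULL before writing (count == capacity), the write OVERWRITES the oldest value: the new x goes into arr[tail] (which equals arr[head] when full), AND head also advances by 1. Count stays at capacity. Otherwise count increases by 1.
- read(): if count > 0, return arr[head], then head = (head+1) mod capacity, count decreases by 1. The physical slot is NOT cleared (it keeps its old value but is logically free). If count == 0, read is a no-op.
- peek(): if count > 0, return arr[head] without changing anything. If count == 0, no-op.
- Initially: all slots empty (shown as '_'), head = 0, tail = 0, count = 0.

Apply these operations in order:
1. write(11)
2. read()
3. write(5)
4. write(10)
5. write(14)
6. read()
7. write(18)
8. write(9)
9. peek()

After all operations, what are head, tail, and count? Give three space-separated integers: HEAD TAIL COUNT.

After op 1 (write(11)): arr=[11 _ _ _ _] head=0 tail=1 count=1
After op 2 (read()): arr=[11 _ _ _ _] head=1 tail=1 count=0
After op 3 (write(5)): arr=[11 5 _ _ _] head=1 tail=2 count=1
After op 4 (write(10)): arr=[11 5 10 _ _] head=1 tail=3 count=2
After op 5 (write(14)): arr=[11 5 10 14 _] head=1 tail=4 count=3
After op 6 (read()): arr=[11 5 10 14 _] head=2 tail=4 count=2
After op 7 (write(18)): arr=[11 5 10 14 18] head=2 tail=0 count=3
After op 8 (write(9)): arr=[9 5 10 14 18] head=2 tail=1 count=4
After op 9 (peek()): arr=[9 5 10 14 18] head=2 tail=1 count=4

Answer: 2 1 4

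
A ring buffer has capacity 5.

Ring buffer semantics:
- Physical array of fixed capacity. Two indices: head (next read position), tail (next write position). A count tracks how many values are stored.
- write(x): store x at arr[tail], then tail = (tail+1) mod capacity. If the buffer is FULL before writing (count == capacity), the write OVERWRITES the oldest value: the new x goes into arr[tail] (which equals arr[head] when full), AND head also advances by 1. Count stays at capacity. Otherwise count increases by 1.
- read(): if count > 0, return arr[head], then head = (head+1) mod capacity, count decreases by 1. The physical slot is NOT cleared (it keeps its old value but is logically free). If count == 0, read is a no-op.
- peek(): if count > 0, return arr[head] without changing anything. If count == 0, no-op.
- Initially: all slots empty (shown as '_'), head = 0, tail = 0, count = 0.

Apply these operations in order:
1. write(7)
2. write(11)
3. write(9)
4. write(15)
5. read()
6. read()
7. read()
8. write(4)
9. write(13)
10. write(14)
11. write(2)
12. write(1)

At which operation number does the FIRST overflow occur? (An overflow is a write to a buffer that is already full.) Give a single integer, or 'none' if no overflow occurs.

After op 1 (write(7)): arr=[7 _ _ _ _] head=0 tail=1 count=1
After op 2 (write(11)): arr=[7 11 _ _ _] head=0 tail=2 count=2
After op 3 (write(9)): arr=[7 11 9 _ _] head=0 tail=3 count=3
After op 4 (write(15)): arr=[7 11 9 15 _] head=0 tail=4 count=4
After op 5 (read()): arr=[7 11 9 15 _] head=1 tail=4 count=3
After op 6 (read()): arr=[7 11 9 15 _] head=2 tail=4 count=2
After op 7 (read()): arr=[7 11 9 15 _] head=3 tail=4 count=1
After op 8 (write(4)): arr=[7 11 9 15 4] head=3 tail=0 count=2
After op 9 (write(13)): arr=[13 11 9 15 4] head=3 tail=1 count=3
After op 10 (write(14)): arr=[13 14 9 15 4] head=3 tail=2 count=4
After op 11 (write(2)): arr=[13 14 2 15 4] head=3 tail=3 count=5
After op 12 (write(1)): arr=[13 14 2 1 4] head=4 tail=4 count=5

Answer: 12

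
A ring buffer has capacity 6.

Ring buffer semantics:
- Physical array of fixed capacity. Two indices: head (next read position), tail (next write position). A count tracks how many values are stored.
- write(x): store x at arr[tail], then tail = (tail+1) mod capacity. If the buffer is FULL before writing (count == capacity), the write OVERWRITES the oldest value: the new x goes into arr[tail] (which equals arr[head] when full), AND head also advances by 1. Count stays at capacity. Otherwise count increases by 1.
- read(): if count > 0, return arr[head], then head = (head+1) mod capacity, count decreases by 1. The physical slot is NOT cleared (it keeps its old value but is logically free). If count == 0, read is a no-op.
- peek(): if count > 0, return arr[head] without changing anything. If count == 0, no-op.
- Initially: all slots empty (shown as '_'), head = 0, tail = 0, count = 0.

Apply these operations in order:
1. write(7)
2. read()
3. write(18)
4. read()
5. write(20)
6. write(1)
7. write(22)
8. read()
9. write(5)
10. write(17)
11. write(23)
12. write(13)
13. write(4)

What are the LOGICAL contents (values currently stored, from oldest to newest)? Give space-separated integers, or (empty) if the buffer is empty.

Answer: 22 5 17 23 13 4

Derivation:
After op 1 (write(7)): arr=[7 _ _ _ _ _] head=0 tail=1 count=1
After op 2 (read()): arr=[7 _ _ _ _ _] head=1 tail=1 count=0
After op 3 (write(18)): arr=[7 18 _ _ _ _] head=1 tail=2 count=1
After op 4 (read()): arr=[7 18 _ _ _ _] head=2 tail=2 count=0
After op 5 (write(20)): arr=[7 18 20 _ _ _] head=2 tail=3 count=1
After op 6 (write(1)): arr=[7 18 20 1 _ _] head=2 tail=4 count=2
After op 7 (write(22)): arr=[7 18 20 1 22 _] head=2 tail=5 count=3
After op 8 (read()): arr=[7 18 20 1 22 _] head=3 tail=5 count=2
After op 9 (write(5)): arr=[7 18 20 1 22 5] head=3 tail=0 count=3
After op 10 (write(17)): arr=[17 18 20 1 22 5] head=3 tail=1 count=4
After op 11 (write(23)): arr=[17 23 20 1 22 5] head=3 tail=2 count=5
After op 12 (write(13)): arr=[17 23 13 1 22 5] head=3 tail=3 count=6
After op 13 (write(4)): arr=[17 23 13 4 22 5] head=4 tail=4 count=6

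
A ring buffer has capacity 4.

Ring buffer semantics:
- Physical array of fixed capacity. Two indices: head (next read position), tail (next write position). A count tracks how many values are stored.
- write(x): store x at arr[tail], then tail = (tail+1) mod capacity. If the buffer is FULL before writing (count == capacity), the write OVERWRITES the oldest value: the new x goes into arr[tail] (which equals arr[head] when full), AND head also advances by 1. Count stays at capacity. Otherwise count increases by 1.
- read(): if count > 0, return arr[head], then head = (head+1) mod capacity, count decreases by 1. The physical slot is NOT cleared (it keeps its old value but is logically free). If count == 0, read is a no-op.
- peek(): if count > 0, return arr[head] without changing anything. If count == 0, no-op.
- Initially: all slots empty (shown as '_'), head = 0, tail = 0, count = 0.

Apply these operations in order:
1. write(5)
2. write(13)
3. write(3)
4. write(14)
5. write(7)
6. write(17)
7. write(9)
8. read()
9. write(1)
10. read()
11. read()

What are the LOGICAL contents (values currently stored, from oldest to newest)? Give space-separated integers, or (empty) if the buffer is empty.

After op 1 (write(5)): arr=[5 _ _ _] head=0 tail=1 count=1
After op 2 (write(13)): arr=[5 13 _ _] head=0 tail=2 count=2
After op 3 (write(3)): arr=[5 13 3 _] head=0 tail=3 count=3
After op 4 (write(14)): arr=[5 13 3 14] head=0 tail=0 count=4
After op 5 (write(7)): arr=[7 13 3 14] head=1 tail=1 count=4
After op 6 (write(17)): arr=[7 17 3 14] head=2 tail=2 count=4
After op 7 (write(9)): arr=[7 17 9 14] head=3 tail=3 count=4
After op 8 (read()): arr=[7 17 9 14] head=0 tail=3 count=3
After op 9 (write(1)): arr=[7 17 9 1] head=0 tail=0 count=4
After op 10 (read()): arr=[7 17 9 1] head=1 tail=0 count=3
After op 11 (read()): arr=[7 17 9 1] head=2 tail=0 count=2

Answer: 9 1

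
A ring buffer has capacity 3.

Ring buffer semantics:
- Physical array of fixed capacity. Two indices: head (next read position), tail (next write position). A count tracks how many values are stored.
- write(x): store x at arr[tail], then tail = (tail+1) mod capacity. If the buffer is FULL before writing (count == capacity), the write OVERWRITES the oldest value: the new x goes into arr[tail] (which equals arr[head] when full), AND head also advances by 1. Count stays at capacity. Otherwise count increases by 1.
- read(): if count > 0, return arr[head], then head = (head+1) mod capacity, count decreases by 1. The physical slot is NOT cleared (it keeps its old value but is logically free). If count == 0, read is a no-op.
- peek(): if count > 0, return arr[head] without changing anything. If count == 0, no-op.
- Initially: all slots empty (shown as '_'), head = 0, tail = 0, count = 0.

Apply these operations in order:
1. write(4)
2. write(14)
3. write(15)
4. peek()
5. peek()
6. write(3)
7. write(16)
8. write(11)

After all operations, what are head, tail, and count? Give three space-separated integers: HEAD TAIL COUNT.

Answer: 0 0 3

Derivation:
After op 1 (write(4)): arr=[4 _ _] head=0 tail=1 count=1
After op 2 (write(14)): arr=[4 14 _] head=0 tail=2 count=2
After op 3 (write(15)): arr=[4 14 15] head=0 tail=0 count=3
After op 4 (peek()): arr=[4 14 15] head=0 tail=0 count=3
After op 5 (peek()): arr=[4 14 15] head=0 tail=0 count=3
After op 6 (write(3)): arr=[3 14 15] head=1 tail=1 count=3
After op 7 (write(16)): arr=[3 16 15] head=2 tail=2 count=3
After op 8 (write(11)): arr=[3 16 11] head=0 tail=0 count=3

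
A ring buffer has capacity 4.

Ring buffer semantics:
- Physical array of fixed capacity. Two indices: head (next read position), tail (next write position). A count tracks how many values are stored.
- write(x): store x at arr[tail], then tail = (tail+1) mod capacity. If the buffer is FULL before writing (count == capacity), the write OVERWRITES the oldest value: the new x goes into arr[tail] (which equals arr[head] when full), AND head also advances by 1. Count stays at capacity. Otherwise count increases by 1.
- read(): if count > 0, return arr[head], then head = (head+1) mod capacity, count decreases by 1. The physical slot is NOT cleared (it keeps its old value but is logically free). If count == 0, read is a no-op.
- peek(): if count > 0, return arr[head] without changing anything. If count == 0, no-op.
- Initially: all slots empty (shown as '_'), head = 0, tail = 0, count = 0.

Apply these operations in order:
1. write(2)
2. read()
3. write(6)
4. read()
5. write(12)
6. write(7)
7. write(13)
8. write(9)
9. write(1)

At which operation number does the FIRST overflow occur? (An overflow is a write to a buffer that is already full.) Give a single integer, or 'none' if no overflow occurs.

After op 1 (write(2)): arr=[2 _ _ _] head=0 tail=1 count=1
After op 2 (read()): arr=[2 _ _ _] head=1 tail=1 count=0
After op 3 (write(6)): arr=[2 6 _ _] head=1 tail=2 count=1
After op 4 (read()): arr=[2 6 _ _] head=2 tail=2 count=0
After op 5 (write(12)): arr=[2 6 12 _] head=2 tail=3 count=1
After op 6 (write(7)): arr=[2 6 12 7] head=2 tail=0 count=2
After op 7 (write(13)): arr=[13 6 12 7] head=2 tail=1 count=3
After op 8 (write(9)): arr=[13 9 12 7] head=2 tail=2 count=4
After op 9 (write(1)): arr=[13 9 1 7] head=3 tail=3 count=4

Answer: 9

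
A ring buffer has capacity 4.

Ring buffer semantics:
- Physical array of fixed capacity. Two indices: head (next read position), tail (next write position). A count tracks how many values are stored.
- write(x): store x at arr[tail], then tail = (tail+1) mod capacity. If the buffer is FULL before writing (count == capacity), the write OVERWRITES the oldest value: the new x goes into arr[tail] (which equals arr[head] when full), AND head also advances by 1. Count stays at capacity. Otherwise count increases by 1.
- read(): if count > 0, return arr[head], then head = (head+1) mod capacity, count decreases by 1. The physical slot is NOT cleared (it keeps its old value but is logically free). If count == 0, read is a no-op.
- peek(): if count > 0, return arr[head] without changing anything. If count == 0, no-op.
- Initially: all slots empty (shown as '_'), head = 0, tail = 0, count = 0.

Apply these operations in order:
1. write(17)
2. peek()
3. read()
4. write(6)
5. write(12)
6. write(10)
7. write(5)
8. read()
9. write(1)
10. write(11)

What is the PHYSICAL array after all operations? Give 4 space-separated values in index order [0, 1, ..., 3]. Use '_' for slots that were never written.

Answer: 5 1 11 10

Derivation:
After op 1 (write(17)): arr=[17 _ _ _] head=0 tail=1 count=1
After op 2 (peek()): arr=[17 _ _ _] head=0 tail=1 count=1
After op 3 (read()): arr=[17 _ _ _] head=1 tail=1 count=0
After op 4 (write(6)): arr=[17 6 _ _] head=1 tail=2 count=1
After op 5 (write(12)): arr=[17 6 12 _] head=1 tail=3 count=2
After op 6 (write(10)): arr=[17 6 12 10] head=1 tail=0 count=3
After op 7 (write(5)): arr=[5 6 12 10] head=1 tail=1 count=4
After op 8 (read()): arr=[5 6 12 10] head=2 tail=1 count=3
After op 9 (write(1)): arr=[5 1 12 10] head=2 tail=2 count=4
After op 10 (write(11)): arr=[5 1 11 10] head=3 tail=3 count=4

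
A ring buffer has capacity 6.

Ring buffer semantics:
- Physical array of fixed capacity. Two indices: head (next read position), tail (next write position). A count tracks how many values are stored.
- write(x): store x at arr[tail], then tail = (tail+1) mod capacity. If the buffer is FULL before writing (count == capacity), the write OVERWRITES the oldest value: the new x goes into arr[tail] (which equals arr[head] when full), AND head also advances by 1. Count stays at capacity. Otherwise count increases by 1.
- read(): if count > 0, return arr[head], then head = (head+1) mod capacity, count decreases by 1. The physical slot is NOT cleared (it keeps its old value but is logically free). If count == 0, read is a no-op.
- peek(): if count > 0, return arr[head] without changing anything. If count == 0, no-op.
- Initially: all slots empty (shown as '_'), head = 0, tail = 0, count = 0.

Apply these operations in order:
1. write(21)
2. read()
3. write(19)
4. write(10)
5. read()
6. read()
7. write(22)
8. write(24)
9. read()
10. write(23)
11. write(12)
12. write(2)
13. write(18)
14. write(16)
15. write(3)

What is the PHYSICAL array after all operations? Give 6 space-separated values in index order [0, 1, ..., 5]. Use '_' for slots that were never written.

Answer: 12 2 18 16 3 23

Derivation:
After op 1 (write(21)): arr=[21 _ _ _ _ _] head=0 tail=1 count=1
After op 2 (read()): arr=[21 _ _ _ _ _] head=1 tail=1 count=0
After op 3 (write(19)): arr=[21 19 _ _ _ _] head=1 tail=2 count=1
After op 4 (write(10)): arr=[21 19 10 _ _ _] head=1 tail=3 count=2
After op 5 (read()): arr=[21 19 10 _ _ _] head=2 tail=3 count=1
After op 6 (read()): arr=[21 19 10 _ _ _] head=3 tail=3 count=0
After op 7 (write(22)): arr=[21 19 10 22 _ _] head=3 tail=4 count=1
After op 8 (write(24)): arr=[21 19 10 22 24 _] head=3 tail=5 count=2
After op 9 (read()): arr=[21 19 10 22 24 _] head=4 tail=5 count=1
After op 10 (write(23)): arr=[21 19 10 22 24 23] head=4 tail=0 count=2
After op 11 (write(12)): arr=[12 19 10 22 24 23] head=4 tail=1 count=3
After op 12 (write(2)): arr=[12 2 10 22 24 23] head=4 tail=2 count=4
After op 13 (write(18)): arr=[12 2 18 22 24 23] head=4 tail=3 count=5
After op 14 (write(16)): arr=[12 2 18 16 24 23] head=4 tail=4 count=6
After op 15 (write(3)): arr=[12 2 18 16 3 23] head=5 tail=5 count=6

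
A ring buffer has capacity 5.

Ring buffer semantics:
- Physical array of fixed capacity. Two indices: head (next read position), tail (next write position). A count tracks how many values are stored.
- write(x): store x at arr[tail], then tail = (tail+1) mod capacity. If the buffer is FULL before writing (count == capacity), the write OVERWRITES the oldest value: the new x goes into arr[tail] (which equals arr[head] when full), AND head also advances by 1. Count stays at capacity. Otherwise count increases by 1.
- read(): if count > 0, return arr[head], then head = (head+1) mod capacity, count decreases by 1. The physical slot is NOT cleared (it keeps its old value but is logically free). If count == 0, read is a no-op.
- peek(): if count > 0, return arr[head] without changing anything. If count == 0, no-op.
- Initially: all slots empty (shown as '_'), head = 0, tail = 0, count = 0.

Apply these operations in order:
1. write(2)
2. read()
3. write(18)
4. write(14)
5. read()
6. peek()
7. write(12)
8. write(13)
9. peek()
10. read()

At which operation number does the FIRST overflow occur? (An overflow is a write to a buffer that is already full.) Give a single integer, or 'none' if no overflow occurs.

Answer: none

Derivation:
After op 1 (write(2)): arr=[2 _ _ _ _] head=0 tail=1 count=1
After op 2 (read()): arr=[2 _ _ _ _] head=1 tail=1 count=0
After op 3 (write(18)): arr=[2 18 _ _ _] head=1 tail=2 count=1
After op 4 (write(14)): arr=[2 18 14 _ _] head=1 tail=3 count=2
After op 5 (read()): arr=[2 18 14 _ _] head=2 tail=3 count=1
After op 6 (peek()): arr=[2 18 14 _ _] head=2 tail=3 count=1
After op 7 (write(12)): arr=[2 18 14 12 _] head=2 tail=4 count=2
After op 8 (write(13)): arr=[2 18 14 12 13] head=2 tail=0 count=3
After op 9 (peek()): arr=[2 18 14 12 13] head=2 tail=0 count=3
After op 10 (read()): arr=[2 18 14 12 13] head=3 tail=0 count=2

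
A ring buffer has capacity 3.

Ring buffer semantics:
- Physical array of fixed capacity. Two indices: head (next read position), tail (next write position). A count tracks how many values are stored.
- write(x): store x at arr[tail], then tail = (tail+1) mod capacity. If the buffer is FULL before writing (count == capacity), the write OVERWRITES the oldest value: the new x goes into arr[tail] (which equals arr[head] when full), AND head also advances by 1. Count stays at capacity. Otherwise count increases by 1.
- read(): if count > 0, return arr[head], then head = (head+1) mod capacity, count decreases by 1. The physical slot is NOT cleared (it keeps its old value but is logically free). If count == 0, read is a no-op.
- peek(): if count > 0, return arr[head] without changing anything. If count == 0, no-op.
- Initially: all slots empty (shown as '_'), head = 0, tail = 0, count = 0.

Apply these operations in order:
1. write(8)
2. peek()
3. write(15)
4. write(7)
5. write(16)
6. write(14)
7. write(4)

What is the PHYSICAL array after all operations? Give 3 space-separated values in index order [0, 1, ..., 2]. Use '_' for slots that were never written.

After op 1 (write(8)): arr=[8 _ _] head=0 tail=1 count=1
After op 2 (peek()): arr=[8 _ _] head=0 tail=1 count=1
After op 3 (write(15)): arr=[8 15 _] head=0 tail=2 count=2
After op 4 (write(7)): arr=[8 15 7] head=0 tail=0 count=3
After op 5 (write(16)): arr=[16 15 7] head=1 tail=1 count=3
After op 6 (write(14)): arr=[16 14 7] head=2 tail=2 count=3
After op 7 (write(4)): arr=[16 14 4] head=0 tail=0 count=3

Answer: 16 14 4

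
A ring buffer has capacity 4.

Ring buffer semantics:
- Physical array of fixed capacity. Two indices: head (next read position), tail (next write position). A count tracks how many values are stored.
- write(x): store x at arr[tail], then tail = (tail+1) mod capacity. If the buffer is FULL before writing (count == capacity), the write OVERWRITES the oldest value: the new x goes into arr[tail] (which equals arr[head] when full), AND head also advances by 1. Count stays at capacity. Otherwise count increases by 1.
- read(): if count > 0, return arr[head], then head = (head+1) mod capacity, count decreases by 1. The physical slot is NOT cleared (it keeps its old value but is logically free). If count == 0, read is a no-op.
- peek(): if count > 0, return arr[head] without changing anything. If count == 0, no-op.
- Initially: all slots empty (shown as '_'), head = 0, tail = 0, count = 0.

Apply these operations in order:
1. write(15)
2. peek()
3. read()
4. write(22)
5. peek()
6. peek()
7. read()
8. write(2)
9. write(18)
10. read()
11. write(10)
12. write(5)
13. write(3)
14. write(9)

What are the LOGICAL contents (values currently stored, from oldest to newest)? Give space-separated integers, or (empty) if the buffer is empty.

Answer: 10 5 3 9

Derivation:
After op 1 (write(15)): arr=[15 _ _ _] head=0 tail=1 count=1
After op 2 (peek()): arr=[15 _ _ _] head=0 tail=1 count=1
After op 3 (read()): arr=[15 _ _ _] head=1 tail=1 count=0
After op 4 (write(22)): arr=[15 22 _ _] head=1 tail=2 count=1
After op 5 (peek()): arr=[15 22 _ _] head=1 tail=2 count=1
After op 6 (peek()): arr=[15 22 _ _] head=1 tail=2 count=1
After op 7 (read()): arr=[15 22 _ _] head=2 tail=2 count=0
After op 8 (write(2)): arr=[15 22 2 _] head=2 tail=3 count=1
After op 9 (write(18)): arr=[15 22 2 18] head=2 tail=0 count=2
After op 10 (read()): arr=[15 22 2 18] head=3 tail=0 count=1
After op 11 (write(10)): arr=[10 22 2 18] head=3 tail=1 count=2
After op 12 (write(5)): arr=[10 5 2 18] head=3 tail=2 count=3
After op 13 (write(3)): arr=[10 5 3 18] head=3 tail=3 count=4
After op 14 (write(9)): arr=[10 5 3 9] head=0 tail=0 count=4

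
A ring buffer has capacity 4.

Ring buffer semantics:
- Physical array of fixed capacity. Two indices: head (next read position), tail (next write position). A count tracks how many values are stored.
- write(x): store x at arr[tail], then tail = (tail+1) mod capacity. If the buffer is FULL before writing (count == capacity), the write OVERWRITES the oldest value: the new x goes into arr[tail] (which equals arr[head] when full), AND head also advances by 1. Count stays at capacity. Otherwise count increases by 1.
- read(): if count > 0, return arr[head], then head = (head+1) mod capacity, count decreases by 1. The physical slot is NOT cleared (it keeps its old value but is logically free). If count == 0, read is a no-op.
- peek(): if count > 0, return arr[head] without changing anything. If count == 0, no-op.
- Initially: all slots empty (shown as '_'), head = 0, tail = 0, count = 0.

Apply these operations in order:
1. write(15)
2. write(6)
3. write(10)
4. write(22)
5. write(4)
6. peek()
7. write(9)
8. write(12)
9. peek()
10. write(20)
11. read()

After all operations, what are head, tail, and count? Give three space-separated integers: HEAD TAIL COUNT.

After op 1 (write(15)): arr=[15 _ _ _] head=0 tail=1 count=1
After op 2 (write(6)): arr=[15 6 _ _] head=0 tail=2 count=2
After op 3 (write(10)): arr=[15 6 10 _] head=0 tail=3 count=3
After op 4 (write(22)): arr=[15 6 10 22] head=0 tail=0 count=4
After op 5 (write(4)): arr=[4 6 10 22] head=1 tail=1 count=4
After op 6 (peek()): arr=[4 6 10 22] head=1 tail=1 count=4
After op 7 (write(9)): arr=[4 9 10 22] head=2 tail=2 count=4
After op 8 (write(12)): arr=[4 9 12 22] head=3 tail=3 count=4
After op 9 (peek()): arr=[4 9 12 22] head=3 tail=3 count=4
After op 10 (write(20)): arr=[4 9 12 20] head=0 tail=0 count=4
After op 11 (read()): arr=[4 9 12 20] head=1 tail=0 count=3

Answer: 1 0 3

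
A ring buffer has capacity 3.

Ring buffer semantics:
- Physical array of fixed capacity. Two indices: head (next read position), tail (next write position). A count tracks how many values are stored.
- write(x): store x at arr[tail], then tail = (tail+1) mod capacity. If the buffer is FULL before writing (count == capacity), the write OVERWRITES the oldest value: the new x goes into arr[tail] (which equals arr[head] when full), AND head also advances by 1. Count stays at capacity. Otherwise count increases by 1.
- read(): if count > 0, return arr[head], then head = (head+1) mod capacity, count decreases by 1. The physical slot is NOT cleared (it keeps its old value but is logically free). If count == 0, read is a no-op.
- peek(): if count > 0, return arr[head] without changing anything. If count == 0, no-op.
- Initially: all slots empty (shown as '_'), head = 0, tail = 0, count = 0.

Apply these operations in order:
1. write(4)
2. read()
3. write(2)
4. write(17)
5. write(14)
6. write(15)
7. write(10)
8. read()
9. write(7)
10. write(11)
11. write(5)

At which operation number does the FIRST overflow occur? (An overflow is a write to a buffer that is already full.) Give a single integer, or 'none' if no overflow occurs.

Answer: 6

Derivation:
After op 1 (write(4)): arr=[4 _ _] head=0 tail=1 count=1
After op 2 (read()): arr=[4 _ _] head=1 tail=1 count=0
After op 3 (write(2)): arr=[4 2 _] head=1 tail=2 count=1
After op 4 (write(17)): arr=[4 2 17] head=1 tail=0 count=2
After op 5 (write(14)): arr=[14 2 17] head=1 tail=1 count=3
After op 6 (write(15)): arr=[14 15 17] head=2 tail=2 count=3
After op 7 (write(10)): arr=[14 15 10] head=0 tail=0 count=3
After op 8 (read()): arr=[14 15 10] head=1 tail=0 count=2
After op 9 (write(7)): arr=[7 15 10] head=1 tail=1 count=3
After op 10 (write(11)): arr=[7 11 10] head=2 tail=2 count=3
After op 11 (write(5)): arr=[7 11 5] head=0 tail=0 count=3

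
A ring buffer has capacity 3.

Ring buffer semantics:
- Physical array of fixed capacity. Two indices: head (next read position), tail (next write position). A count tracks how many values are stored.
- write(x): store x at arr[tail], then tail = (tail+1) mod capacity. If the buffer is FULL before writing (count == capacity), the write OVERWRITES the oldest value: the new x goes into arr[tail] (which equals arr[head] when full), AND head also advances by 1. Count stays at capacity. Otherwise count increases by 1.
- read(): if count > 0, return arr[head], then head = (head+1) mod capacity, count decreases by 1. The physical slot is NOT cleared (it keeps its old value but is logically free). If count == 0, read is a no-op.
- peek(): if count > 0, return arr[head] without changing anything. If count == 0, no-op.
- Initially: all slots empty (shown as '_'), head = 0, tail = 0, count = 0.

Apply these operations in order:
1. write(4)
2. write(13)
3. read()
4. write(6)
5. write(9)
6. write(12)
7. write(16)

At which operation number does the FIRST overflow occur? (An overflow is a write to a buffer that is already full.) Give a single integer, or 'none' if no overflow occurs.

After op 1 (write(4)): arr=[4 _ _] head=0 tail=1 count=1
After op 2 (write(13)): arr=[4 13 _] head=0 tail=2 count=2
After op 3 (read()): arr=[4 13 _] head=1 tail=2 count=1
After op 4 (write(6)): arr=[4 13 6] head=1 tail=0 count=2
After op 5 (write(9)): arr=[9 13 6] head=1 tail=1 count=3
After op 6 (write(12)): arr=[9 12 6] head=2 tail=2 count=3
After op 7 (write(16)): arr=[9 12 16] head=0 tail=0 count=3

Answer: 6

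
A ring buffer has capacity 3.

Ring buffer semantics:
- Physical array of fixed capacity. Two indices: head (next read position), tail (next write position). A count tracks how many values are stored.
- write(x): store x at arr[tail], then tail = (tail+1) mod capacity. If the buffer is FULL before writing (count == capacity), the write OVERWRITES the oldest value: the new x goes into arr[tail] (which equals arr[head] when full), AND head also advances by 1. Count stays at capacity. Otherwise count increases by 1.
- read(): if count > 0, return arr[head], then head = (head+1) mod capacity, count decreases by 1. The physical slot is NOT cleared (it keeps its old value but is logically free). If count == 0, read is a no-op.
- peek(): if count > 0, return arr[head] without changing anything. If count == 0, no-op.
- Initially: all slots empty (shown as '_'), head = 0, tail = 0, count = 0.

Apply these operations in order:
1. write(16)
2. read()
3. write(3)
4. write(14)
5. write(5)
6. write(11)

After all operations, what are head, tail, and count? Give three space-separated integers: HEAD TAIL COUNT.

After op 1 (write(16)): arr=[16 _ _] head=0 tail=1 count=1
After op 2 (read()): arr=[16 _ _] head=1 tail=1 count=0
After op 3 (write(3)): arr=[16 3 _] head=1 tail=2 count=1
After op 4 (write(14)): arr=[16 3 14] head=1 tail=0 count=2
After op 5 (write(5)): arr=[5 3 14] head=1 tail=1 count=3
After op 6 (write(11)): arr=[5 11 14] head=2 tail=2 count=3

Answer: 2 2 3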